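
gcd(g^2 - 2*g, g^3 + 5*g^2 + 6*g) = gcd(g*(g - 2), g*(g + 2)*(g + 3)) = g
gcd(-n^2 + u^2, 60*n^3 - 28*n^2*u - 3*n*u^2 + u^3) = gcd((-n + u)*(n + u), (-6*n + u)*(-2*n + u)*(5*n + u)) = 1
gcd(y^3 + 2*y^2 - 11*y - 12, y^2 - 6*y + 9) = y - 3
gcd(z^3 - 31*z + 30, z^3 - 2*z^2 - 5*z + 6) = z - 1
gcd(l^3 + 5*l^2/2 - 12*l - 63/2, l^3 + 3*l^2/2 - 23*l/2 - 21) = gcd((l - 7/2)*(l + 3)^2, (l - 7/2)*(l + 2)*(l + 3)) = l^2 - l/2 - 21/2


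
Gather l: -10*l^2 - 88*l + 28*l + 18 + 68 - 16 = -10*l^2 - 60*l + 70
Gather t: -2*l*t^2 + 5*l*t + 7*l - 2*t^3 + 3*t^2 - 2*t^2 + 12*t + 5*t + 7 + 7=7*l - 2*t^3 + t^2*(1 - 2*l) + t*(5*l + 17) + 14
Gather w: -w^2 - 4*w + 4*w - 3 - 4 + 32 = 25 - w^2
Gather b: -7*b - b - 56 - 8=-8*b - 64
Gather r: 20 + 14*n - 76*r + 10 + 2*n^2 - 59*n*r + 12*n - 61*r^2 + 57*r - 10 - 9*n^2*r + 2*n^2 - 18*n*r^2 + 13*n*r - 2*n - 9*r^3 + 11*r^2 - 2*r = 4*n^2 + 24*n - 9*r^3 + r^2*(-18*n - 50) + r*(-9*n^2 - 46*n - 21) + 20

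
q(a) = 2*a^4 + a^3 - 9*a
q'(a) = 8*a^3 + 3*a^2 - 9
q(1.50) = 0.00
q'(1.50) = 24.75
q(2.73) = 106.87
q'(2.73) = 176.13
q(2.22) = 39.54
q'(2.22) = 93.31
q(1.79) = 10.16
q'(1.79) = 46.50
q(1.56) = 1.60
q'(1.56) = 28.67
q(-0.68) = 6.23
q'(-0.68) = -10.13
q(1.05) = -5.86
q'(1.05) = 3.57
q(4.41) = 802.53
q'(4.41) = 735.47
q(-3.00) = 162.00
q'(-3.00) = -198.00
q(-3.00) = 162.00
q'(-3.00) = -198.00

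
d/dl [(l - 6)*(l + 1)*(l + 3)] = 3*l^2 - 4*l - 21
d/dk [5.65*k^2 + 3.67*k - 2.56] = 11.3*k + 3.67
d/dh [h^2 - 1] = 2*h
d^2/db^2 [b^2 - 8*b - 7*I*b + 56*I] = 2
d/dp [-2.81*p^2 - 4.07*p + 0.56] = -5.62*p - 4.07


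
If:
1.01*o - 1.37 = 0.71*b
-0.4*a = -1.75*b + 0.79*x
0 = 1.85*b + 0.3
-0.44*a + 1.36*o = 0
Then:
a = 3.84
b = -0.16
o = 1.24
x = -2.30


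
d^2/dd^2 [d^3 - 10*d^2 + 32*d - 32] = 6*d - 20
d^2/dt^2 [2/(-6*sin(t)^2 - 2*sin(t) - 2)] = (36*sin(t)^4 + 9*sin(t)^3 - 65*sin(t)^2 - 19*sin(t) + 4)/(3*sin(t)^2 + sin(t) + 1)^3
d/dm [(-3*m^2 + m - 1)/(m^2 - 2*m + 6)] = (5*m^2 - 34*m + 4)/(m^4 - 4*m^3 + 16*m^2 - 24*m + 36)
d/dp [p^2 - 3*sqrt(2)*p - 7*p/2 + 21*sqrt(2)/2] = 2*p - 3*sqrt(2) - 7/2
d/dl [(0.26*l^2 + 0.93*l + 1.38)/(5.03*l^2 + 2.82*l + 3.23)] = (-3.9447*l^2 - 12.2032*l - 0.887699999999999)/(25.3009*l^4 + 28.3692*l^3 + 40.4462*l^2 + 18.2172*l + 10.4329)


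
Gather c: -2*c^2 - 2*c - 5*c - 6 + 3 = -2*c^2 - 7*c - 3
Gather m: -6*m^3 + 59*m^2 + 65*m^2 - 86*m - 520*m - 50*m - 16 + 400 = -6*m^3 + 124*m^2 - 656*m + 384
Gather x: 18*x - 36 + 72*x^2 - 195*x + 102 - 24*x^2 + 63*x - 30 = 48*x^2 - 114*x + 36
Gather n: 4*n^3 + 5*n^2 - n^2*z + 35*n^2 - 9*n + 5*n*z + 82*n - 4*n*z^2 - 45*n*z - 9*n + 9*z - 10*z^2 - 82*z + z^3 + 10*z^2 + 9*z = 4*n^3 + n^2*(40 - z) + n*(-4*z^2 - 40*z + 64) + z^3 - 64*z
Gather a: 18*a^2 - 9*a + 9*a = 18*a^2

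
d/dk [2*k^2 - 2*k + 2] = 4*k - 2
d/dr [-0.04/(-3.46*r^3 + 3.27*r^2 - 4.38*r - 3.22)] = (-0.4152*r^2 + 0.2616*r - 0.1752)/(3.46*r^3 - 3.27*r^2 + 4.38*r + 3.22)^2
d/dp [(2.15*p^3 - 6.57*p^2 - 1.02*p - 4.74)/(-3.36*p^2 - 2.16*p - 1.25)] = (-7.224*p^4 - 9.288*p^3 + 2.7015*p^2 - 15.4278*p - 8.9634)/(11.2896*p^4 + 14.5152*p^3 + 13.0656*p^2 + 5.4*p + 1.5625)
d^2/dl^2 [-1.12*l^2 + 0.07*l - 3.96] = -2.24000000000000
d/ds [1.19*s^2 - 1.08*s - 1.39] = 2.38*s - 1.08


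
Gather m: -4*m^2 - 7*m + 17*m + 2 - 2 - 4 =-4*m^2 + 10*m - 4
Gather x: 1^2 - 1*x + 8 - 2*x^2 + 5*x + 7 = -2*x^2 + 4*x + 16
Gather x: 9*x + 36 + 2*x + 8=11*x + 44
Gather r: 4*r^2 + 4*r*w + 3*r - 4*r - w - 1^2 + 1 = 4*r^2 + r*(4*w - 1) - w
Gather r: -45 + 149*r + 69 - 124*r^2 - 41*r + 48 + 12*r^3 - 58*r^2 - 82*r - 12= 12*r^3 - 182*r^2 + 26*r + 60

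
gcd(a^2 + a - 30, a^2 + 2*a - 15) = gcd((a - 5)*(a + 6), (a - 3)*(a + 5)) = 1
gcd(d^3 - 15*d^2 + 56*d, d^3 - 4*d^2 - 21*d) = d^2 - 7*d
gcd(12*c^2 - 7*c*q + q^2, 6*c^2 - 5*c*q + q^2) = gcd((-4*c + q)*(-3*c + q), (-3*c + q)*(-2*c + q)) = -3*c + q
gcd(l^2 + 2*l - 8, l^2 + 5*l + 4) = l + 4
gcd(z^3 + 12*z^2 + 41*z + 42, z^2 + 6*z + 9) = z + 3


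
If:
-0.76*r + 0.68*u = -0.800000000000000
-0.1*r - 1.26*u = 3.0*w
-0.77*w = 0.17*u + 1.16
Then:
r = 6.80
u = 6.42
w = -2.92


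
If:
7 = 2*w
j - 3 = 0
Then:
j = 3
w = 7/2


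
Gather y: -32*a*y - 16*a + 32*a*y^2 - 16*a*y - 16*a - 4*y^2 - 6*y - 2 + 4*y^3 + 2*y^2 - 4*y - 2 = -32*a + 4*y^3 + y^2*(32*a - 2) + y*(-48*a - 10) - 4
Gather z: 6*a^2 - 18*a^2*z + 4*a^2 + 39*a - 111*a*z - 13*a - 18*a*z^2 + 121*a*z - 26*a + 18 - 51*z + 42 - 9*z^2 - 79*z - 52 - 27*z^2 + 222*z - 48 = 10*a^2 + z^2*(-18*a - 36) + z*(-18*a^2 + 10*a + 92) - 40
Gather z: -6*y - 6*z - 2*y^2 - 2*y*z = -2*y^2 - 6*y + z*(-2*y - 6)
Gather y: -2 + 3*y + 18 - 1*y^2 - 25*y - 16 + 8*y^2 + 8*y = 7*y^2 - 14*y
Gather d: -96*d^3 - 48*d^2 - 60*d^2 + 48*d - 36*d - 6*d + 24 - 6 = -96*d^3 - 108*d^2 + 6*d + 18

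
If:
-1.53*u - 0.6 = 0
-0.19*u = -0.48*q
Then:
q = -0.16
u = -0.39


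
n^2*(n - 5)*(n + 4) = n^4 - n^3 - 20*n^2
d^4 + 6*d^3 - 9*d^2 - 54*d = d*(d - 3)*(d + 3)*(d + 6)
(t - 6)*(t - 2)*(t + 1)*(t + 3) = t^4 - 4*t^3 - 17*t^2 + 24*t + 36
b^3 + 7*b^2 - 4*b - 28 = (b - 2)*(b + 2)*(b + 7)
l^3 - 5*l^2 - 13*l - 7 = (l - 7)*(l + 1)^2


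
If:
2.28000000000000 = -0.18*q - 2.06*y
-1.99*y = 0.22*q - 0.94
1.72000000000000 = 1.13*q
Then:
No Solution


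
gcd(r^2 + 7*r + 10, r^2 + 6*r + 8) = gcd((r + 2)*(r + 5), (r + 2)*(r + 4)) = r + 2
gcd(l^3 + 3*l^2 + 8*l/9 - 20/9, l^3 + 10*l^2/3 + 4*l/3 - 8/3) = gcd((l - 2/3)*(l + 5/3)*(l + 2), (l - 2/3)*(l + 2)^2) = l^2 + 4*l/3 - 4/3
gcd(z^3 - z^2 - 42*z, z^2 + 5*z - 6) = z + 6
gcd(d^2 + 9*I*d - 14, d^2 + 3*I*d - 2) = d + 2*I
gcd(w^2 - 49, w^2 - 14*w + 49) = w - 7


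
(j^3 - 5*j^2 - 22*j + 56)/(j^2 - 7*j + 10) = (j^2 - 3*j - 28)/(j - 5)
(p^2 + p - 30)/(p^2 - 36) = (p - 5)/(p - 6)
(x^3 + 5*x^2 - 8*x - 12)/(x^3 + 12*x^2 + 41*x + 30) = (x - 2)/(x + 5)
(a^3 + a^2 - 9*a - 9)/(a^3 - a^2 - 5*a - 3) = (a + 3)/(a + 1)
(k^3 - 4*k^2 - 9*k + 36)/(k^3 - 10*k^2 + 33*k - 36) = (k + 3)/(k - 3)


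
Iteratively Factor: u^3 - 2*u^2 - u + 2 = (u - 2)*(u^2 - 1) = (u - 2)*(u - 1)*(u + 1)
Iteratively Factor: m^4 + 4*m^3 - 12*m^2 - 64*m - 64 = (m + 2)*(m^3 + 2*m^2 - 16*m - 32) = (m - 4)*(m + 2)*(m^2 + 6*m + 8) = (m - 4)*(m + 2)*(m + 4)*(m + 2)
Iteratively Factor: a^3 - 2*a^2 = (a - 2)*(a^2) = a*(a - 2)*(a)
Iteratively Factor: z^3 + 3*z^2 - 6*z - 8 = (z + 1)*(z^2 + 2*z - 8) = (z + 1)*(z + 4)*(z - 2)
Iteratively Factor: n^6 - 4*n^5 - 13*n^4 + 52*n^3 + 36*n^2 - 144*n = (n + 2)*(n^5 - 6*n^4 - n^3 + 54*n^2 - 72*n) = (n - 3)*(n + 2)*(n^4 - 3*n^3 - 10*n^2 + 24*n) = (n - 4)*(n - 3)*(n + 2)*(n^3 + n^2 - 6*n) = (n - 4)*(n - 3)*(n - 2)*(n + 2)*(n^2 + 3*n) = (n - 4)*(n - 3)*(n - 2)*(n + 2)*(n + 3)*(n)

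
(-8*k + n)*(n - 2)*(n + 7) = -8*k*n^2 - 40*k*n + 112*k + n^3 + 5*n^2 - 14*n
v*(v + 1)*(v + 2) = v^3 + 3*v^2 + 2*v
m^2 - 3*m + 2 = (m - 2)*(m - 1)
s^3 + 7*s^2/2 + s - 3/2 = (s - 1/2)*(s + 1)*(s + 3)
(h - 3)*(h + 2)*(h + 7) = h^3 + 6*h^2 - 13*h - 42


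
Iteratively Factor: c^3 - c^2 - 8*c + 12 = (c - 2)*(c^2 + c - 6) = (c - 2)*(c + 3)*(c - 2)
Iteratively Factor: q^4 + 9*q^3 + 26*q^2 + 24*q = (q)*(q^3 + 9*q^2 + 26*q + 24) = q*(q + 3)*(q^2 + 6*q + 8) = q*(q + 2)*(q + 3)*(q + 4)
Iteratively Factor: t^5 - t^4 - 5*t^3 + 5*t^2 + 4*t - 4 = (t + 1)*(t^4 - 2*t^3 - 3*t^2 + 8*t - 4) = (t - 1)*(t + 1)*(t^3 - t^2 - 4*t + 4) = (t - 2)*(t - 1)*(t + 1)*(t^2 + t - 2) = (t - 2)*(t - 1)^2*(t + 1)*(t + 2)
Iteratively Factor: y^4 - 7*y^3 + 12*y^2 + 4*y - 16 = (y - 2)*(y^3 - 5*y^2 + 2*y + 8) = (y - 4)*(y - 2)*(y^2 - y - 2) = (y - 4)*(y - 2)^2*(y + 1)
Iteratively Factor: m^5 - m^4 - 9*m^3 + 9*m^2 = (m)*(m^4 - m^3 - 9*m^2 + 9*m) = m^2*(m^3 - m^2 - 9*m + 9) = m^2*(m - 3)*(m^2 + 2*m - 3) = m^2*(m - 3)*(m + 3)*(m - 1)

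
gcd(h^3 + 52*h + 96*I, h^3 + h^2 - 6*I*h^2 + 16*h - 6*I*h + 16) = h^2 - 6*I*h + 16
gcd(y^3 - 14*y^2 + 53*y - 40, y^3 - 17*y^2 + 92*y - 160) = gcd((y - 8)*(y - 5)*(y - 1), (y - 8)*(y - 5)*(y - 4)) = y^2 - 13*y + 40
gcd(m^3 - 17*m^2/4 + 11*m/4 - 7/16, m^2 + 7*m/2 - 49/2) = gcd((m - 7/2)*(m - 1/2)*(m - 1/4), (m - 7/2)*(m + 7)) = m - 7/2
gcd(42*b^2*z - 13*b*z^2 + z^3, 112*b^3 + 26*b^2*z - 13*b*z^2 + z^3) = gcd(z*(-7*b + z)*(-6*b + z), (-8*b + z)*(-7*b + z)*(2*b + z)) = -7*b + z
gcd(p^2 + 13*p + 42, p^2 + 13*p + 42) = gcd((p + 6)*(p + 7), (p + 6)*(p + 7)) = p^2 + 13*p + 42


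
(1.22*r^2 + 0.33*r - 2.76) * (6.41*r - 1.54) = 7.8202*r^3 + 0.2365*r^2 - 18.1998*r + 4.2504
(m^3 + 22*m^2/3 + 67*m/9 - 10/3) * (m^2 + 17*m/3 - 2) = m^5 + 13*m^4 + 47*m^3 + 653*m^2/27 - 304*m/9 + 20/3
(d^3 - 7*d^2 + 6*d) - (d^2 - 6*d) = d^3 - 8*d^2 + 12*d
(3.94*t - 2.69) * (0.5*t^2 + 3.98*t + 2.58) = 1.97*t^3 + 14.3362*t^2 - 0.540999999999999*t - 6.9402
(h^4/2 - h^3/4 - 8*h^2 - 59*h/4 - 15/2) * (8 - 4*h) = -2*h^5 + 5*h^4 + 30*h^3 - 5*h^2 - 88*h - 60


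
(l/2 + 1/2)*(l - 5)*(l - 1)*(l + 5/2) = l^4/2 - 5*l^3/4 - 27*l^2/4 + 5*l/4 + 25/4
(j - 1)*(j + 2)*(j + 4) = j^3 + 5*j^2 + 2*j - 8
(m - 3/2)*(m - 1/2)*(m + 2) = m^3 - 13*m/4 + 3/2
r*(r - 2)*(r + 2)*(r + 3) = r^4 + 3*r^3 - 4*r^2 - 12*r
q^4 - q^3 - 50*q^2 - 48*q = q*(q - 8)*(q + 1)*(q + 6)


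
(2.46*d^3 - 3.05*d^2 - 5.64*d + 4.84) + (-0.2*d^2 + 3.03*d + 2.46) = 2.46*d^3 - 3.25*d^2 - 2.61*d + 7.3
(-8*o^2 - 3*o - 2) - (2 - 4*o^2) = -4*o^2 - 3*o - 4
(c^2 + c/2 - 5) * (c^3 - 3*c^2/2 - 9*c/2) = c^5 - c^4 - 41*c^3/4 + 21*c^2/4 + 45*c/2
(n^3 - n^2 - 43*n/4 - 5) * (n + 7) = n^4 + 6*n^3 - 71*n^2/4 - 321*n/4 - 35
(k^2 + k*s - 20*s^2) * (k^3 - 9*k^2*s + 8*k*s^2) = k^5 - 8*k^4*s - 21*k^3*s^2 + 188*k^2*s^3 - 160*k*s^4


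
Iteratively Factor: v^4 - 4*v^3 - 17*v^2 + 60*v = (v)*(v^3 - 4*v^2 - 17*v + 60) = v*(v + 4)*(v^2 - 8*v + 15) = v*(v - 5)*(v + 4)*(v - 3)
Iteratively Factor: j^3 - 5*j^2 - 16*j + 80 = (j - 4)*(j^2 - j - 20) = (j - 4)*(j + 4)*(j - 5)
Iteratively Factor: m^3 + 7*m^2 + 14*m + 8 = (m + 1)*(m^2 + 6*m + 8) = (m + 1)*(m + 4)*(m + 2)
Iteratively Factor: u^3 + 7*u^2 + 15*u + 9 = (u + 3)*(u^2 + 4*u + 3) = (u + 3)^2*(u + 1)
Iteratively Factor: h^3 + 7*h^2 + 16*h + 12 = (h + 3)*(h^2 + 4*h + 4) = (h + 2)*(h + 3)*(h + 2)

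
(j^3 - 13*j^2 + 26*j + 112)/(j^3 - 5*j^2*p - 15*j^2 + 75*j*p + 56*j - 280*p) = (-j - 2)/(-j + 5*p)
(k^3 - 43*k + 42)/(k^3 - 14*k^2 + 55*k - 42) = (k + 7)/(k - 7)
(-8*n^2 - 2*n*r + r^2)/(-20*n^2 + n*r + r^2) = (2*n + r)/(5*n + r)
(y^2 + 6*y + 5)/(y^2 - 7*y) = (y^2 + 6*y + 5)/(y*(y - 7))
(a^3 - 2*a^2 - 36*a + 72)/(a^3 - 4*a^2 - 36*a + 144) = (a - 2)/(a - 4)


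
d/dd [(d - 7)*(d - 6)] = 2*d - 13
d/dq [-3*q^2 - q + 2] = -6*q - 1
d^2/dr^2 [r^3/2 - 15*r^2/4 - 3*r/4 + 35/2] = 3*r - 15/2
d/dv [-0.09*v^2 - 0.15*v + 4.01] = -0.18*v - 0.15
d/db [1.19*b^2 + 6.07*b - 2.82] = 2.38*b + 6.07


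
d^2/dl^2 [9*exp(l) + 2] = 9*exp(l)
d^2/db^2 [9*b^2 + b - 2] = 18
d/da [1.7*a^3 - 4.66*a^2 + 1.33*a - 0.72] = 5.1*a^2 - 9.32*a + 1.33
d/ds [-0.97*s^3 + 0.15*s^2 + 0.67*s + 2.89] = -2.91*s^2 + 0.3*s + 0.67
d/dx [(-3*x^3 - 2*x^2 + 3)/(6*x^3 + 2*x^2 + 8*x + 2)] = (3*x^4 - 24*x^3 - 44*x^2 - 10*x - 12)/(2*(9*x^6 + 6*x^5 + 25*x^4 + 14*x^3 + 18*x^2 + 8*x + 1))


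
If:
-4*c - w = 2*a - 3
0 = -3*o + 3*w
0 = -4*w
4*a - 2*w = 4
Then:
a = 1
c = 1/4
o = 0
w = 0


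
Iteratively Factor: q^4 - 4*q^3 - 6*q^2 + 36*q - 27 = (q - 1)*(q^3 - 3*q^2 - 9*q + 27) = (q - 1)*(q + 3)*(q^2 - 6*q + 9) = (q - 3)*(q - 1)*(q + 3)*(q - 3)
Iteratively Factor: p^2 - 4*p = (p)*(p - 4)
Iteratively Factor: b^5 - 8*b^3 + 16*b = (b - 2)*(b^4 + 2*b^3 - 4*b^2 - 8*b) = b*(b - 2)*(b^3 + 2*b^2 - 4*b - 8) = b*(b - 2)^2*(b^2 + 4*b + 4) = b*(b - 2)^2*(b + 2)*(b + 2)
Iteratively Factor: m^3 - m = (m + 1)*(m^2 - m) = (m - 1)*(m + 1)*(m)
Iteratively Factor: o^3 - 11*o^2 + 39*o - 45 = (o - 5)*(o^2 - 6*o + 9) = (o - 5)*(o - 3)*(o - 3)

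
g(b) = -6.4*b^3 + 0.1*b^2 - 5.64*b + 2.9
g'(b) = -19.2*b^2 + 0.2*b - 5.64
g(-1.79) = 50.02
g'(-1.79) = -67.52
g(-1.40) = 28.55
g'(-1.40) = -43.55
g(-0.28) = 4.63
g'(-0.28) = -7.20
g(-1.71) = 44.84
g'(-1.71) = -62.12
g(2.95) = -177.17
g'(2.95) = -172.14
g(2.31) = -88.48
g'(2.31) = -107.63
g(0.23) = 1.53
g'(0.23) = -6.61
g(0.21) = 1.66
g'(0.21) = -6.44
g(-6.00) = 1422.74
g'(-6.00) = -698.04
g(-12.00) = 11144.18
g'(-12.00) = -2772.84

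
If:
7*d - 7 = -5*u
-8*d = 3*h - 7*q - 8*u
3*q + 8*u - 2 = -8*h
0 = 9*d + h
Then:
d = 154/3029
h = -1386/3029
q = -386/233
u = 4025/3029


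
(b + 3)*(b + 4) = b^2 + 7*b + 12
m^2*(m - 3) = m^3 - 3*m^2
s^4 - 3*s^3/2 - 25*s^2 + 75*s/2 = s*(s - 5)*(s - 3/2)*(s + 5)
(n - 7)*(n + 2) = n^2 - 5*n - 14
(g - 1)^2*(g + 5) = g^3 + 3*g^2 - 9*g + 5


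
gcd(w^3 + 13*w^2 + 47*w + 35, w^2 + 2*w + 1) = w + 1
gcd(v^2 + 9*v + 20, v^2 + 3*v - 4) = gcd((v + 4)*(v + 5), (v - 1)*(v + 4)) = v + 4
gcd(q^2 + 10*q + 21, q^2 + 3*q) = q + 3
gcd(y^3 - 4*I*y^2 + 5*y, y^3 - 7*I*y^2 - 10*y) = y^2 - 5*I*y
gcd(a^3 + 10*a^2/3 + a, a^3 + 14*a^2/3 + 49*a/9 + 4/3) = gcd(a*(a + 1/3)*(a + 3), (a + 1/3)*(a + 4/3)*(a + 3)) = a^2 + 10*a/3 + 1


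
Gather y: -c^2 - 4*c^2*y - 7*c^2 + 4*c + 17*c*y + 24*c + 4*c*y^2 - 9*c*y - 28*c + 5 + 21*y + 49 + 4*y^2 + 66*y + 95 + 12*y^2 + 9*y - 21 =-8*c^2 + y^2*(4*c + 16) + y*(-4*c^2 + 8*c + 96) + 128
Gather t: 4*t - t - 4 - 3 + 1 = 3*t - 6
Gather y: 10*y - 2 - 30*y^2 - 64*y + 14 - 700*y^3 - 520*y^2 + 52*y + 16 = -700*y^3 - 550*y^2 - 2*y + 28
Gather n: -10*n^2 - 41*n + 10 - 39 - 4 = -10*n^2 - 41*n - 33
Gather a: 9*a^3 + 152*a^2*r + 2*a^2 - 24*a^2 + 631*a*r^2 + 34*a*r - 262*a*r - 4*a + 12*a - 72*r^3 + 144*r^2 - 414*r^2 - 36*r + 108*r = 9*a^3 + a^2*(152*r - 22) + a*(631*r^2 - 228*r + 8) - 72*r^3 - 270*r^2 + 72*r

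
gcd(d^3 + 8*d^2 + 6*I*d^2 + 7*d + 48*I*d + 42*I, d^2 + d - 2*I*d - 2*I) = d + 1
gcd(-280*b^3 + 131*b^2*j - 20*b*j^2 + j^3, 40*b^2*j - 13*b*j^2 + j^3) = 40*b^2 - 13*b*j + j^2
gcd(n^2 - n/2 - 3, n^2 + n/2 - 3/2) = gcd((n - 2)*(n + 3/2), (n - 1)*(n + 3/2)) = n + 3/2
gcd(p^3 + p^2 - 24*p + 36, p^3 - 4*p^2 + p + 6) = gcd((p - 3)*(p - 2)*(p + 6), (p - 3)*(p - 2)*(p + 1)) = p^2 - 5*p + 6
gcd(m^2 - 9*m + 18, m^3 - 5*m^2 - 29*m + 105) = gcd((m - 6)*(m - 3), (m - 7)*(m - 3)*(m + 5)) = m - 3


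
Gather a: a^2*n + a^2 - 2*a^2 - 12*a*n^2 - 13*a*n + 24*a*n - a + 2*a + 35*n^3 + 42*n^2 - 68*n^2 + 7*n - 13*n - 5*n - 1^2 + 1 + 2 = a^2*(n - 1) + a*(-12*n^2 + 11*n + 1) + 35*n^3 - 26*n^2 - 11*n + 2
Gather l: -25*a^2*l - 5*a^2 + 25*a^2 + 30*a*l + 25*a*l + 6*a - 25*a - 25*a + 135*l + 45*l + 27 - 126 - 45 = 20*a^2 - 44*a + l*(-25*a^2 + 55*a + 180) - 144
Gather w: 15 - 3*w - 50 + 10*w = 7*w - 35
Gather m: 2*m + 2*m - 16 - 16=4*m - 32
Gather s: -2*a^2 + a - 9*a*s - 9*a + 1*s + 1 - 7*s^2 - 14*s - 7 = -2*a^2 - 8*a - 7*s^2 + s*(-9*a - 13) - 6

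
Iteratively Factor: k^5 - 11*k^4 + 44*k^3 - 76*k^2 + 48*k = (k - 2)*(k^4 - 9*k^3 + 26*k^2 - 24*k) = (k - 3)*(k - 2)*(k^3 - 6*k^2 + 8*k) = (k - 4)*(k - 3)*(k - 2)*(k^2 - 2*k) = (k - 4)*(k - 3)*(k - 2)^2*(k)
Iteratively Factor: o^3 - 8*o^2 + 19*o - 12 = (o - 1)*(o^2 - 7*o + 12) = (o - 4)*(o - 1)*(o - 3)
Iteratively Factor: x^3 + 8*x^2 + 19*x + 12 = (x + 3)*(x^2 + 5*x + 4) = (x + 1)*(x + 3)*(x + 4)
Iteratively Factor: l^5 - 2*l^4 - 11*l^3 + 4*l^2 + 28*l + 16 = (l - 2)*(l^4 - 11*l^2 - 18*l - 8) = (l - 4)*(l - 2)*(l^3 + 4*l^2 + 5*l + 2) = (l - 4)*(l - 2)*(l + 1)*(l^2 + 3*l + 2) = (l - 4)*(l - 2)*(l + 1)*(l + 2)*(l + 1)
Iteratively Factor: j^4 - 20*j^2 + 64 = (j - 2)*(j^3 + 2*j^2 - 16*j - 32) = (j - 4)*(j - 2)*(j^2 + 6*j + 8) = (j - 4)*(j - 2)*(j + 2)*(j + 4)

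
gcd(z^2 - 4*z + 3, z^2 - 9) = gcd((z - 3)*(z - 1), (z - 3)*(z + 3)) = z - 3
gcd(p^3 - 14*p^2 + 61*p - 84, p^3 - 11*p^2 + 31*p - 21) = p^2 - 10*p + 21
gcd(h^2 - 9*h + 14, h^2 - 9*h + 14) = h^2 - 9*h + 14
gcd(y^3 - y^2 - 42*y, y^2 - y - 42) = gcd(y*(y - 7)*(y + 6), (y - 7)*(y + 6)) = y^2 - y - 42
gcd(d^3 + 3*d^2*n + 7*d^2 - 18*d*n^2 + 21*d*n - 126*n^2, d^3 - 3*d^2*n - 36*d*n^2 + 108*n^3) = d^2 + 3*d*n - 18*n^2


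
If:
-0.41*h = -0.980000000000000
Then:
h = 2.39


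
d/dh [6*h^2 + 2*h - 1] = 12*h + 2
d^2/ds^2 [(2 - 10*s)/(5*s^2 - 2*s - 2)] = 4*(5*s - 1)*(-75*s^2 + 30*s + 4*(5*s - 1)^2 + 30)/(-5*s^2 + 2*s + 2)^3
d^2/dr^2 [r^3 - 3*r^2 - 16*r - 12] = 6*r - 6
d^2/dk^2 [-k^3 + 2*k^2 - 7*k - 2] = 4 - 6*k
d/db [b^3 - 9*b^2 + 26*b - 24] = 3*b^2 - 18*b + 26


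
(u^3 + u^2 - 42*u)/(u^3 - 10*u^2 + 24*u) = (u + 7)/(u - 4)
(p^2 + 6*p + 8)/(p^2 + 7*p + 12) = (p + 2)/(p + 3)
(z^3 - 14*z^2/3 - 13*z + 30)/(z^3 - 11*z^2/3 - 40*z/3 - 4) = (3*z^2 + 4*z - 15)/(3*z^2 + 7*z + 2)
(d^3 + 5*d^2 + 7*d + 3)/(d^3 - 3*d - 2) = (d + 3)/(d - 2)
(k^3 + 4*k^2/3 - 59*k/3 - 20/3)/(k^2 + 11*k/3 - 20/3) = (3*k^2 - 11*k - 4)/(3*k - 4)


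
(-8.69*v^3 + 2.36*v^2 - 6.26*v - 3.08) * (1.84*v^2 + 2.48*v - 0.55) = -15.9896*v^5 - 17.2088*v^4 - 0.886099999999999*v^3 - 22.49*v^2 - 4.1954*v + 1.694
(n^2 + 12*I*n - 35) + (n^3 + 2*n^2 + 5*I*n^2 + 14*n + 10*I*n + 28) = n^3 + 3*n^2 + 5*I*n^2 + 14*n + 22*I*n - 7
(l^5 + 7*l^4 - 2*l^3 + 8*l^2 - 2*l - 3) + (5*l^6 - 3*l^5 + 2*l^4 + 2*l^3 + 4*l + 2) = 5*l^6 - 2*l^5 + 9*l^4 + 8*l^2 + 2*l - 1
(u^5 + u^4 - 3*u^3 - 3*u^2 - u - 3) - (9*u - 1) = u^5 + u^4 - 3*u^3 - 3*u^2 - 10*u - 2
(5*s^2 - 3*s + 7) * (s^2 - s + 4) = 5*s^4 - 8*s^3 + 30*s^2 - 19*s + 28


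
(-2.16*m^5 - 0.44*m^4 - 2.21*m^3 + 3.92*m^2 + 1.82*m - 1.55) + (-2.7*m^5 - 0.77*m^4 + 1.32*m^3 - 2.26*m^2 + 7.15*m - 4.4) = -4.86*m^5 - 1.21*m^4 - 0.89*m^3 + 1.66*m^2 + 8.97*m - 5.95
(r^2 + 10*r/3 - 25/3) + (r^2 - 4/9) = 2*r^2 + 10*r/3 - 79/9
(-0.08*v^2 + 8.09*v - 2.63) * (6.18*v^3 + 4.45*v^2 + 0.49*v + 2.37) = -0.4944*v^5 + 49.6402*v^4 + 19.7079*v^3 - 7.929*v^2 + 17.8846*v - 6.2331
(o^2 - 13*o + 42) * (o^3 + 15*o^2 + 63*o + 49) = o^5 + 2*o^4 - 90*o^3 - 140*o^2 + 2009*o + 2058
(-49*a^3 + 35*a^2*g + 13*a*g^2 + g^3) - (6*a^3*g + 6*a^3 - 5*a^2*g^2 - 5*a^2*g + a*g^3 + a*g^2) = -6*a^3*g - 55*a^3 + 5*a^2*g^2 + 40*a^2*g - a*g^3 + 12*a*g^2 + g^3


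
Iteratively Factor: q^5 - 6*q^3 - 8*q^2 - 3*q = (q)*(q^4 - 6*q^2 - 8*q - 3) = q*(q + 1)*(q^3 - q^2 - 5*q - 3) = q*(q - 3)*(q + 1)*(q^2 + 2*q + 1) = q*(q - 3)*(q + 1)^2*(q + 1)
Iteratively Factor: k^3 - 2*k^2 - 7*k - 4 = (k - 4)*(k^2 + 2*k + 1) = (k - 4)*(k + 1)*(k + 1)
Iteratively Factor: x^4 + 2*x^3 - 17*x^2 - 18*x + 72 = (x + 3)*(x^3 - x^2 - 14*x + 24) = (x + 3)*(x + 4)*(x^2 - 5*x + 6) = (x - 3)*(x + 3)*(x + 4)*(x - 2)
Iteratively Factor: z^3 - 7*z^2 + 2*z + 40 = (z - 5)*(z^2 - 2*z - 8) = (z - 5)*(z + 2)*(z - 4)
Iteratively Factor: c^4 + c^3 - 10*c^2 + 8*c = (c + 4)*(c^3 - 3*c^2 + 2*c) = c*(c + 4)*(c^2 - 3*c + 2) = c*(c - 1)*(c + 4)*(c - 2)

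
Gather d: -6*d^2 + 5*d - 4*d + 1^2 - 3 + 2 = -6*d^2 + d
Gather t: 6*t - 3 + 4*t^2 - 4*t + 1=4*t^2 + 2*t - 2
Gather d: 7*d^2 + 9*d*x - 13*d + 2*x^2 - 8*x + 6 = 7*d^2 + d*(9*x - 13) + 2*x^2 - 8*x + 6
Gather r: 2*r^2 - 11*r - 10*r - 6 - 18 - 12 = 2*r^2 - 21*r - 36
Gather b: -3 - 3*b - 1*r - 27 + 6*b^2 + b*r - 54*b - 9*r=6*b^2 + b*(r - 57) - 10*r - 30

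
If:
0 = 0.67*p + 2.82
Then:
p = -4.21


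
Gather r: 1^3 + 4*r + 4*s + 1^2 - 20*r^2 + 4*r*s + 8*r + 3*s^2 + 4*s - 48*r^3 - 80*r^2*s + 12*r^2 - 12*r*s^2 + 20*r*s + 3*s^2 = -48*r^3 + r^2*(-80*s - 8) + r*(-12*s^2 + 24*s + 12) + 6*s^2 + 8*s + 2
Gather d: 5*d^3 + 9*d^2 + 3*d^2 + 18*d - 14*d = 5*d^3 + 12*d^2 + 4*d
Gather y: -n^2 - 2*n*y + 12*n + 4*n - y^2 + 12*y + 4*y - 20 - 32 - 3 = -n^2 + 16*n - y^2 + y*(16 - 2*n) - 55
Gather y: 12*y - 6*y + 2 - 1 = 6*y + 1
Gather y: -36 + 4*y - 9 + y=5*y - 45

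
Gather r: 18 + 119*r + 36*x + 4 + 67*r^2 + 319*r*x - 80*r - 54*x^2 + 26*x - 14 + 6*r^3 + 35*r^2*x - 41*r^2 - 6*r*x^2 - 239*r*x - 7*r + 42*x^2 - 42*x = 6*r^3 + r^2*(35*x + 26) + r*(-6*x^2 + 80*x + 32) - 12*x^2 + 20*x + 8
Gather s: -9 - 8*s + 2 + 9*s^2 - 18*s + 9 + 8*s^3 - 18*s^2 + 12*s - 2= 8*s^3 - 9*s^2 - 14*s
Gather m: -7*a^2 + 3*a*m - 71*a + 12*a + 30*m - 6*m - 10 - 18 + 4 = -7*a^2 - 59*a + m*(3*a + 24) - 24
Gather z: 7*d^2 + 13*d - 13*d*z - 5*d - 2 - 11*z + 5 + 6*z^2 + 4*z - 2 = 7*d^2 + 8*d + 6*z^2 + z*(-13*d - 7) + 1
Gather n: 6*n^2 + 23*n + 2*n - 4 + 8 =6*n^2 + 25*n + 4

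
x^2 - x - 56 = (x - 8)*(x + 7)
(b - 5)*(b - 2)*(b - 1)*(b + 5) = b^4 - 3*b^3 - 23*b^2 + 75*b - 50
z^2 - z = z*(z - 1)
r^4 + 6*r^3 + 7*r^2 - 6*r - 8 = (r - 1)*(r + 1)*(r + 2)*(r + 4)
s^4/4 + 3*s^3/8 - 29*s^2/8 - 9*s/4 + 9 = (s/4 + 1)*(s - 3)*(s - 3/2)*(s + 2)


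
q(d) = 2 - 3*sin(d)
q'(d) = -3*cos(d)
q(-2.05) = 4.66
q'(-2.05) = 1.38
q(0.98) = -0.49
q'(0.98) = -1.67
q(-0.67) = 3.86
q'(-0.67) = -2.35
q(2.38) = -0.07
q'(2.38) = 2.17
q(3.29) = 2.44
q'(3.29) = 2.97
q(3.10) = 1.88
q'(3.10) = 3.00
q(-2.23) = 4.37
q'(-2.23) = 1.84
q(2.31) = -0.22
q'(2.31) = 2.02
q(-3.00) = 2.42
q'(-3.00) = 2.97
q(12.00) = 3.61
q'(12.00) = -2.53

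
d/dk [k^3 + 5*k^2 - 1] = k*(3*k + 10)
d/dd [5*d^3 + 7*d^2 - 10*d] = 15*d^2 + 14*d - 10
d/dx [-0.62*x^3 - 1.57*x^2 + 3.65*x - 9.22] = -1.86*x^2 - 3.14*x + 3.65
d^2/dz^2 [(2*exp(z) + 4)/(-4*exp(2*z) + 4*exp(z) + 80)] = (-exp(4*z) - 9*exp(3*z) - 114*exp(2*z) - 142*exp(z) - 360)*exp(z)/(2*(exp(6*z) - 3*exp(5*z) - 57*exp(4*z) + 119*exp(3*z) + 1140*exp(2*z) - 1200*exp(z) - 8000))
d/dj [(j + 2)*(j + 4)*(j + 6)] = 3*j^2 + 24*j + 44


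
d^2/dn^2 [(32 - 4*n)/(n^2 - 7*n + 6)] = 8*(-(n - 8)*(2*n - 7)^2 + 3*(n - 5)*(n^2 - 7*n + 6))/(n^2 - 7*n + 6)^3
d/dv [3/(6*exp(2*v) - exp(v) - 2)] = (3 - 36*exp(v))*exp(v)/(-6*exp(2*v) + exp(v) + 2)^2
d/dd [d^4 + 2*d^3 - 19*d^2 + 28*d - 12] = 4*d^3 + 6*d^2 - 38*d + 28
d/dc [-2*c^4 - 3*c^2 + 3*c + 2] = -8*c^3 - 6*c + 3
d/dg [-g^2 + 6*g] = 6 - 2*g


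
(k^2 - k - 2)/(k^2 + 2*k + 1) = (k - 2)/(k + 1)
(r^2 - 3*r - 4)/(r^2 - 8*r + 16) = (r + 1)/(r - 4)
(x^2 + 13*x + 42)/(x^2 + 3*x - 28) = (x + 6)/(x - 4)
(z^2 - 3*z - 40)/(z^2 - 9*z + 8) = (z + 5)/(z - 1)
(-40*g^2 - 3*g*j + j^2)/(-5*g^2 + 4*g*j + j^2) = (8*g - j)/(g - j)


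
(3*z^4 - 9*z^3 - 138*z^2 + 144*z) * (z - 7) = 3*z^5 - 30*z^4 - 75*z^3 + 1110*z^2 - 1008*z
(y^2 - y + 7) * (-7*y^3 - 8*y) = -7*y^5 + 7*y^4 - 57*y^3 + 8*y^2 - 56*y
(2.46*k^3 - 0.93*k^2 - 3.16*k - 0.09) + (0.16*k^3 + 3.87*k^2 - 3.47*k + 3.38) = 2.62*k^3 + 2.94*k^2 - 6.63*k + 3.29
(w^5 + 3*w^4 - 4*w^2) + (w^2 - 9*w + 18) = w^5 + 3*w^4 - 3*w^2 - 9*w + 18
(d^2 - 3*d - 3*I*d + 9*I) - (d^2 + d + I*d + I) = -4*d - 4*I*d + 8*I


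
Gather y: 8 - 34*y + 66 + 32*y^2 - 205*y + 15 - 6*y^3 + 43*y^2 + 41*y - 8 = -6*y^3 + 75*y^2 - 198*y + 81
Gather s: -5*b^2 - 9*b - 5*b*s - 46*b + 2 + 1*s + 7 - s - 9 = -5*b^2 - 5*b*s - 55*b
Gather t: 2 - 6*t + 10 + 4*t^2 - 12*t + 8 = 4*t^2 - 18*t + 20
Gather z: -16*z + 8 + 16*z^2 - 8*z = 16*z^2 - 24*z + 8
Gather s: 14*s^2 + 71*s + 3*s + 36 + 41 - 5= 14*s^2 + 74*s + 72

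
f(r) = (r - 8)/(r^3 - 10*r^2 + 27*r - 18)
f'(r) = (r - 8)*(-3*r^2 + 20*r - 27)/(r^3 - 10*r^2 + 27*r - 18)^2 + 1/(r^3 - 10*r^2 + 27*r - 18) = (r^3 - 10*r^2 + 27*r - (r - 8)*(3*r^2 - 20*r + 27) - 18)/(r^3 - 10*r^2 + 27*r - 18)^2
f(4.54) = 0.43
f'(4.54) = -0.23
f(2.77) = -3.98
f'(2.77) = -15.52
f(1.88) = -1.51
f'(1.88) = 0.25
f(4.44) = 0.46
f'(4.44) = -0.29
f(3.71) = 0.97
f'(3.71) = -1.53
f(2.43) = -1.91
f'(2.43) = -2.21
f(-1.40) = 0.12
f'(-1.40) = 0.08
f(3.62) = 1.13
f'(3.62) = -2.04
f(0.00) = 0.44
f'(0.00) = 0.61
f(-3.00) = 0.05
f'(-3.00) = 0.02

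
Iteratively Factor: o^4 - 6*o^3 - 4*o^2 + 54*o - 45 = (o - 3)*(o^3 - 3*o^2 - 13*o + 15) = (o - 5)*(o - 3)*(o^2 + 2*o - 3) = (o - 5)*(o - 3)*(o - 1)*(o + 3)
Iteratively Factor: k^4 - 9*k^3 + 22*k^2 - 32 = (k + 1)*(k^3 - 10*k^2 + 32*k - 32) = (k - 2)*(k + 1)*(k^2 - 8*k + 16) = (k - 4)*(k - 2)*(k + 1)*(k - 4)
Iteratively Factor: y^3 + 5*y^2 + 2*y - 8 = (y + 2)*(y^2 + 3*y - 4) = (y - 1)*(y + 2)*(y + 4)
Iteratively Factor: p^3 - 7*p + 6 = (p + 3)*(p^2 - 3*p + 2) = (p - 2)*(p + 3)*(p - 1)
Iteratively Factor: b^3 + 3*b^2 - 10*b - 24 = (b + 4)*(b^2 - b - 6) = (b + 2)*(b + 4)*(b - 3)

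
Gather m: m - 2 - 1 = m - 3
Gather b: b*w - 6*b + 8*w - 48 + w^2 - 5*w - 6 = b*(w - 6) + w^2 + 3*w - 54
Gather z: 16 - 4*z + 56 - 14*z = 72 - 18*z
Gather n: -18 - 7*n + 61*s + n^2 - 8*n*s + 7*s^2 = n^2 + n*(-8*s - 7) + 7*s^2 + 61*s - 18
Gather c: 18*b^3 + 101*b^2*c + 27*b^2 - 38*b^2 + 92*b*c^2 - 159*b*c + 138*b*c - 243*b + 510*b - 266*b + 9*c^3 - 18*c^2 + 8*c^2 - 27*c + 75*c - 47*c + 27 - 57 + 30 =18*b^3 - 11*b^2 + b + 9*c^3 + c^2*(92*b - 10) + c*(101*b^2 - 21*b + 1)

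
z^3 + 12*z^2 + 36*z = z*(z + 6)^2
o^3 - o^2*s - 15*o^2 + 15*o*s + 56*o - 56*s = (o - 8)*(o - 7)*(o - s)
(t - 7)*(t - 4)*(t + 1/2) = t^3 - 21*t^2/2 + 45*t/2 + 14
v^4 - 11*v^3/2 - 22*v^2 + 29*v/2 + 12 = (v - 8)*(v - 1)*(v + 1/2)*(v + 3)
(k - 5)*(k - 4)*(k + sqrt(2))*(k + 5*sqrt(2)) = k^4 - 9*k^3 + 6*sqrt(2)*k^3 - 54*sqrt(2)*k^2 + 30*k^2 - 90*k + 120*sqrt(2)*k + 200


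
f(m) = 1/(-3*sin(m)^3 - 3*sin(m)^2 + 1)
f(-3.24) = 1.03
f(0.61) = -1.82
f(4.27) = 1.31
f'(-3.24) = -0.72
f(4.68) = 1.00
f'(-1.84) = -0.85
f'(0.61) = 17.41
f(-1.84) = 1.11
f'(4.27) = -1.41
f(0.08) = 1.02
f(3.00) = 1.07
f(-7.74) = 1.02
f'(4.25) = -1.47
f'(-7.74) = 0.35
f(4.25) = 1.34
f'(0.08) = 0.56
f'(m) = (9*sin(m)^2*cos(m) + 6*sin(m)*cos(m))/(-3*sin(m)^3 - 3*sin(m)^2 + 1)^2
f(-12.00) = -3.06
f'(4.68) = -0.10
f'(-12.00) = 45.80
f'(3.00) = -1.17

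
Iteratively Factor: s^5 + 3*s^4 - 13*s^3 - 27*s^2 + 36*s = (s + 3)*(s^4 - 13*s^2 + 12*s) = (s + 3)*(s + 4)*(s^3 - 4*s^2 + 3*s) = s*(s + 3)*(s + 4)*(s^2 - 4*s + 3) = s*(s - 3)*(s + 3)*(s + 4)*(s - 1)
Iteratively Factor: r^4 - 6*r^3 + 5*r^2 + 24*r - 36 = (r - 3)*(r^3 - 3*r^2 - 4*r + 12) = (r - 3)*(r - 2)*(r^2 - r - 6) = (r - 3)^2*(r - 2)*(r + 2)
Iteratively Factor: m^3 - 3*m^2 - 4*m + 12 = (m - 2)*(m^2 - m - 6) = (m - 2)*(m + 2)*(m - 3)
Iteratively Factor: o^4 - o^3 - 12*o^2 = (o)*(o^3 - o^2 - 12*o) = o*(o - 4)*(o^2 + 3*o) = o*(o - 4)*(o + 3)*(o)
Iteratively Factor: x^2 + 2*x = (x + 2)*(x)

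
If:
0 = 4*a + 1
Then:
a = -1/4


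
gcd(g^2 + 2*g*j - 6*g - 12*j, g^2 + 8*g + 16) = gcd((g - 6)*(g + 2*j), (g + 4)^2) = 1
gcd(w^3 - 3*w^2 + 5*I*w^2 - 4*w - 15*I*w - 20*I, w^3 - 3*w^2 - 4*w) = w^2 - 3*w - 4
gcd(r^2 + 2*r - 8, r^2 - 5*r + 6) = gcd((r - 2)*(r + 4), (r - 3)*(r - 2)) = r - 2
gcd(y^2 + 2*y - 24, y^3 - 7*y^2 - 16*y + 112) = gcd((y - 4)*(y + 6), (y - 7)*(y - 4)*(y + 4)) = y - 4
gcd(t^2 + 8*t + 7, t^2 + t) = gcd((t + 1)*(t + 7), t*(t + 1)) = t + 1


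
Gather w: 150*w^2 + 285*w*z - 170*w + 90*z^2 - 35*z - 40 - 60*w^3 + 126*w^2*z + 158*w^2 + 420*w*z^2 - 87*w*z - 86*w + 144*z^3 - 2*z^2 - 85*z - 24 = -60*w^3 + w^2*(126*z + 308) + w*(420*z^2 + 198*z - 256) + 144*z^3 + 88*z^2 - 120*z - 64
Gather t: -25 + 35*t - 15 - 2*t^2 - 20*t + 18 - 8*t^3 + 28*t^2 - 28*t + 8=-8*t^3 + 26*t^2 - 13*t - 14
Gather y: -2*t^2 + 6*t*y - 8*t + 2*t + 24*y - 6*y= -2*t^2 - 6*t + y*(6*t + 18)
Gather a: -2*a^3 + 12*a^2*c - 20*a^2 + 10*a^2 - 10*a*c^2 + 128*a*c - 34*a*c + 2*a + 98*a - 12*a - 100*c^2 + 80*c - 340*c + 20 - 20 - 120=-2*a^3 + a^2*(12*c - 10) + a*(-10*c^2 + 94*c + 88) - 100*c^2 - 260*c - 120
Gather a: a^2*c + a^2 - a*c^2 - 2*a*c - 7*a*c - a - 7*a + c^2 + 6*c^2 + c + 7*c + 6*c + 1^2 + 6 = a^2*(c + 1) + a*(-c^2 - 9*c - 8) + 7*c^2 + 14*c + 7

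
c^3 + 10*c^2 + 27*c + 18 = (c + 1)*(c + 3)*(c + 6)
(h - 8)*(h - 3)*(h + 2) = h^3 - 9*h^2 + 2*h + 48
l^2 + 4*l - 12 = (l - 2)*(l + 6)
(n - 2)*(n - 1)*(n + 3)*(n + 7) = n^4 + 7*n^3 - 7*n^2 - 43*n + 42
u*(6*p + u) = 6*p*u + u^2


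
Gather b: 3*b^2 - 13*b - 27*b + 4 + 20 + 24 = 3*b^2 - 40*b + 48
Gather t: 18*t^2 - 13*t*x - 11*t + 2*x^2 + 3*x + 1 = 18*t^2 + t*(-13*x - 11) + 2*x^2 + 3*x + 1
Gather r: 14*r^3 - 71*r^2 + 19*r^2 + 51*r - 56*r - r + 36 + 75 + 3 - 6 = 14*r^3 - 52*r^2 - 6*r + 108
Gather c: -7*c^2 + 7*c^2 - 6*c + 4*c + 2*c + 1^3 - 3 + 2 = 0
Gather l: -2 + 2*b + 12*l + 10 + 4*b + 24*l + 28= 6*b + 36*l + 36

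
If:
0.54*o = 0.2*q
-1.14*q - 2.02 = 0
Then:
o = -0.66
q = -1.77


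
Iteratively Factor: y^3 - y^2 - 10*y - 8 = (y + 2)*(y^2 - 3*y - 4) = (y - 4)*(y + 2)*(y + 1)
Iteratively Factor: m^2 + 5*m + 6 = (m + 3)*(m + 2)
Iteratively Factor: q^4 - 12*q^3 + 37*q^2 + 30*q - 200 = (q - 5)*(q^3 - 7*q^2 + 2*q + 40) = (q - 5)*(q + 2)*(q^2 - 9*q + 20) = (q - 5)*(q - 4)*(q + 2)*(q - 5)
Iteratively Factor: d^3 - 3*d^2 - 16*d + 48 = (d + 4)*(d^2 - 7*d + 12) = (d - 3)*(d + 4)*(d - 4)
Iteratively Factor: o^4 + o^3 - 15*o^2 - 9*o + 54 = (o - 3)*(o^3 + 4*o^2 - 3*o - 18) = (o - 3)*(o - 2)*(o^2 + 6*o + 9) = (o - 3)*(o - 2)*(o + 3)*(o + 3)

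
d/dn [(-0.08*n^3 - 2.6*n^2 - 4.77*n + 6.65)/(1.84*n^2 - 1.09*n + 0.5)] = (-0.1472*n^4 + 0.1744*n^3 + 11.4908*n^2 - 27.072*n + 4.8635)/(3.3856*n^4 - 4.0112*n^3 + 3.0281*n^2 - 1.09*n + 0.25)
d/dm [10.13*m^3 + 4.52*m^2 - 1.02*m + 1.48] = 30.39*m^2 + 9.04*m - 1.02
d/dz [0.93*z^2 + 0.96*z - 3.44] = 1.86*z + 0.96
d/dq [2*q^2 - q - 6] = 4*q - 1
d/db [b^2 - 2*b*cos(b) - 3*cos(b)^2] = 2*b*sin(b) + 2*b + 3*sin(2*b) - 2*cos(b)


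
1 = 1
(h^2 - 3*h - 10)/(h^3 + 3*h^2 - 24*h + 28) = (h^2 - 3*h - 10)/(h^3 + 3*h^2 - 24*h + 28)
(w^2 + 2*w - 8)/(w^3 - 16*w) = (w - 2)/(w*(w - 4))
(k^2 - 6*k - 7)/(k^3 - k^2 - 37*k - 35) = 1/(k + 5)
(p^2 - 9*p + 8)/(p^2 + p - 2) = (p - 8)/(p + 2)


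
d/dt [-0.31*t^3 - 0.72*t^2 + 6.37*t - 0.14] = -0.93*t^2 - 1.44*t + 6.37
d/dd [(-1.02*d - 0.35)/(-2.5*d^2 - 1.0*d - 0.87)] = (-2.55*d^2 - 1.75*d + 0.5374)/(6.25*d^4 + 5.0*d^3 + 5.35*d^2 + 1.74*d + 0.7569)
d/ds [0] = 0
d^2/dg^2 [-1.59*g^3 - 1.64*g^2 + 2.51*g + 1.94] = -9.54*g - 3.28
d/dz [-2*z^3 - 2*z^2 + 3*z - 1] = -6*z^2 - 4*z + 3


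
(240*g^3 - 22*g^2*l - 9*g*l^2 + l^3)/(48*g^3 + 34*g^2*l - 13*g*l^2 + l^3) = (5*g + l)/(g + l)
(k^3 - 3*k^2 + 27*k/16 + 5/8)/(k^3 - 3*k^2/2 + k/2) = (16*k^3 - 48*k^2 + 27*k + 10)/(8*k*(2*k^2 - 3*k + 1))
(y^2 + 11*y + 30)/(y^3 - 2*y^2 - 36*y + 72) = (y + 5)/(y^2 - 8*y + 12)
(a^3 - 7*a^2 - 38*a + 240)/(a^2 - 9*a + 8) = (a^2 + a - 30)/(a - 1)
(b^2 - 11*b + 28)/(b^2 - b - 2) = (-b^2 + 11*b - 28)/(-b^2 + b + 2)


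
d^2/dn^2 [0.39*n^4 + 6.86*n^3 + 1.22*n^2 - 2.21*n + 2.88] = 4.68*n^2 + 41.16*n + 2.44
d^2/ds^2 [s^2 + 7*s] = 2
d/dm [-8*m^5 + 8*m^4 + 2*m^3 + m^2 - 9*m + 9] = -40*m^4 + 32*m^3 + 6*m^2 + 2*m - 9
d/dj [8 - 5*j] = -5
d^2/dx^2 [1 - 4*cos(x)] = 4*cos(x)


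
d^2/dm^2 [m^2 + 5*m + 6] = 2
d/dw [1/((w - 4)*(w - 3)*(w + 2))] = (-(w - 4)*(w - 3) - (w - 4)*(w + 2) - (w - 3)*(w + 2))/((w - 4)^2*(w - 3)^2*(w + 2)^2)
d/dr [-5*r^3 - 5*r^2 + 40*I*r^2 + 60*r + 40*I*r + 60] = -15*r^2 + r*(-10 + 80*I) + 60 + 40*I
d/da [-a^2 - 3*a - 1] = -2*a - 3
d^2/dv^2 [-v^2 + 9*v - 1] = -2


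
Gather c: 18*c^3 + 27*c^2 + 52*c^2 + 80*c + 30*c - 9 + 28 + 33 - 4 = 18*c^3 + 79*c^2 + 110*c + 48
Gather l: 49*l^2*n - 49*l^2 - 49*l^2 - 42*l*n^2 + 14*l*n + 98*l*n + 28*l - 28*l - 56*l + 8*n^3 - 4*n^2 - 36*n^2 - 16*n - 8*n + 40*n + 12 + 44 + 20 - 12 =l^2*(49*n - 98) + l*(-42*n^2 + 112*n - 56) + 8*n^3 - 40*n^2 + 16*n + 64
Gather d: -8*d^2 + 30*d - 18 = -8*d^2 + 30*d - 18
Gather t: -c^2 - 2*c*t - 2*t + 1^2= -c^2 + t*(-2*c - 2) + 1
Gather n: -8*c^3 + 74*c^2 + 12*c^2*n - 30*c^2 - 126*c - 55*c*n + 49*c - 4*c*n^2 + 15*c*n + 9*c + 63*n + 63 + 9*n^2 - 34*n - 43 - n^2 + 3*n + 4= -8*c^3 + 44*c^2 - 68*c + n^2*(8 - 4*c) + n*(12*c^2 - 40*c + 32) + 24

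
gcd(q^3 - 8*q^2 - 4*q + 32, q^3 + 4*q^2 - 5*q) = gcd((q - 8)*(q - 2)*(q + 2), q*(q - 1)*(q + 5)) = 1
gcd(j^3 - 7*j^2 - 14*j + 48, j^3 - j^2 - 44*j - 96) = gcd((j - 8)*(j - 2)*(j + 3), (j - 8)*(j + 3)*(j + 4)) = j^2 - 5*j - 24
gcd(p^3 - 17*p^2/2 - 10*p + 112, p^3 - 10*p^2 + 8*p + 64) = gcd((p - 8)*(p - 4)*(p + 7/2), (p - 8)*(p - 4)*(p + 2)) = p^2 - 12*p + 32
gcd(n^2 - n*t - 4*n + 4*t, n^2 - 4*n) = n - 4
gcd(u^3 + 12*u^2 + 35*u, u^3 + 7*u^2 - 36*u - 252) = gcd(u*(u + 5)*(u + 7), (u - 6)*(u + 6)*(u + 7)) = u + 7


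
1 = 1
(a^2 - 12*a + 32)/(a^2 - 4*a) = (a - 8)/a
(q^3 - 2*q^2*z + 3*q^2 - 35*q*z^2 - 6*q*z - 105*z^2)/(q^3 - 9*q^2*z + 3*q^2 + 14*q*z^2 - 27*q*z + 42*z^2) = (-q - 5*z)/(-q + 2*z)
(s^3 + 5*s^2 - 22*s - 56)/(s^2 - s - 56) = (s^2 - 2*s - 8)/(s - 8)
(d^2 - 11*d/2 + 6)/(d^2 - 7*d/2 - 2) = (2*d - 3)/(2*d + 1)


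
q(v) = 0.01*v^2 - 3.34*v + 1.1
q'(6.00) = -3.22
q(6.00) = -18.58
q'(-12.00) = -3.58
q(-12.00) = 42.62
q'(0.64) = -3.33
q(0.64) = -1.03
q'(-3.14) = -3.40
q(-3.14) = 11.69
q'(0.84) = -3.32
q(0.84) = -1.70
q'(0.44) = -3.33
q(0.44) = -0.37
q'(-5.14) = -3.44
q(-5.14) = 18.53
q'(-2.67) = -3.39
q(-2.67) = 10.09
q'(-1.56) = -3.37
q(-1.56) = 6.33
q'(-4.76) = -3.44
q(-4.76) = 17.22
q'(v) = 0.02*v - 3.34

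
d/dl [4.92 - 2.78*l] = -2.78000000000000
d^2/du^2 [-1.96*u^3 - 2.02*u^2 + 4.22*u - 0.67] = -11.76*u - 4.04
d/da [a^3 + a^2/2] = a*(3*a + 1)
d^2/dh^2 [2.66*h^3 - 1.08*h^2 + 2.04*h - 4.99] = 15.96*h - 2.16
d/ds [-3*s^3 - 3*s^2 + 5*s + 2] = -9*s^2 - 6*s + 5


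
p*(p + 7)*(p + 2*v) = p^3 + 2*p^2*v + 7*p^2 + 14*p*v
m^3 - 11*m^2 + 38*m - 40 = (m - 5)*(m - 4)*(m - 2)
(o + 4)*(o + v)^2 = o^3 + 2*o^2*v + 4*o^2 + o*v^2 + 8*o*v + 4*v^2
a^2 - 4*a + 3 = (a - 3)*(a - 1)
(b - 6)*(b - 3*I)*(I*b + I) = I*b^3 + 3*b^2 - 5*I*b^2 - 15*b - 6*I*b - 18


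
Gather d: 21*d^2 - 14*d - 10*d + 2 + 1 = 21*d^2 - 24*d + 3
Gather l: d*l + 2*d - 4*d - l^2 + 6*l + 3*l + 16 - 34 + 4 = -2*d - l^2 + l*(d + 9) - 14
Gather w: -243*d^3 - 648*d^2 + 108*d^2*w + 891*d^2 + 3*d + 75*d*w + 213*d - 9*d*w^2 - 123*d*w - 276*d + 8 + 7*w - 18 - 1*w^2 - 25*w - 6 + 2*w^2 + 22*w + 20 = -243*d^3 + 243*d^2 - 60*d + w^2*(1 - 9*d) + w*(108*d^2 - 48*d + 4) + 4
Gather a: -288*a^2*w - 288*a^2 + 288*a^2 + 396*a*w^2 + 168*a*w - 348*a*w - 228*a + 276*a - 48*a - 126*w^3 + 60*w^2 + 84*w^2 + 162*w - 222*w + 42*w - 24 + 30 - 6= -288*a^2*w + a*(396*w^2 - 180*w) - 126*w^3 + 144*w^2 - 18*w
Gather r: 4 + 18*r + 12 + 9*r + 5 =27*r + 21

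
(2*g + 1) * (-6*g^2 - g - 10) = -12*g^3 - 8*g^2 - 21*g - 10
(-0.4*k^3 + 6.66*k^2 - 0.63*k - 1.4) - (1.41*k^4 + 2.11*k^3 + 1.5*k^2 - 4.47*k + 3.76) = -1.41*k^4 - 2.51*k^3 + 5.16*k^2 + 3.84*k - 5.16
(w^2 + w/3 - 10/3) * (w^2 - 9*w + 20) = w^4 - 26*w^3/3 + 41*w^2/3 + 110*w/3 - 200/3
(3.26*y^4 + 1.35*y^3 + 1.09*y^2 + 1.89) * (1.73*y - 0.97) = 5.6398*y^5 - 0.8267*y^4 + 0.5762*y^3 - 1.0573*y^2 + 3.2697*y - 1.8333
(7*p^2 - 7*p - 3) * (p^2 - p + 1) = 7*p^4 - 14*p^3 + 11*p^2 - 4*p - 3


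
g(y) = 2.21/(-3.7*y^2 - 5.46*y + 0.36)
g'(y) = 2.21*(7.4*y + 5.46)/(-3.7*y^2 - 5.46*y + 0.36)^2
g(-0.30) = 1.33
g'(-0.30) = 2.58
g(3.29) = -0.04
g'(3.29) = 0.02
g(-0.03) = 4.25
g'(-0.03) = 42.73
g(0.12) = -6.34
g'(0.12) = 115.52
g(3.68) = -0.03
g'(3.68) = 0.01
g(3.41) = -0.04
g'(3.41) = 0.02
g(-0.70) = 0.93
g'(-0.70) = 0.11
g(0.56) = -0.57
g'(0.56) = 1.43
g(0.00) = 6.14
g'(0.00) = 93.11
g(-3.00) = -0.13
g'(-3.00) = -0.13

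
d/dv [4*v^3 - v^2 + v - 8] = 12*v^2 - 2*v + 1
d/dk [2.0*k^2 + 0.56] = 4.0*k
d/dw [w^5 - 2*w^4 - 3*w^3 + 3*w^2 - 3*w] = 5*w^4 - 8*w^3 - 9*w^2 + 6*w - 3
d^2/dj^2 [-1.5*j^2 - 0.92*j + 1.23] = -3.00000000000000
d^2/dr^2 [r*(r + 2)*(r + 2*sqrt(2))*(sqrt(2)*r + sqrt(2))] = 12*sqrt(2)*r^2 + 24*r + 18*sqrt(2)*r + 4*sqrt(2) + 24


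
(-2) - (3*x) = -3*x - 2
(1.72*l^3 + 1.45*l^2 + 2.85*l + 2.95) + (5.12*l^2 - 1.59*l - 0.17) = 1.72*l^3 + 6.57*l^2 + 1.26*l + 2.78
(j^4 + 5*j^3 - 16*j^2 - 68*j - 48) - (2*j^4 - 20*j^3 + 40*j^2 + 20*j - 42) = -j^4 + 25*j^3 - 56*j^2 - 88*j - 6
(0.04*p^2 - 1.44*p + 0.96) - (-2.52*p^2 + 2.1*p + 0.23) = 2.56*p^2 - 3.54*p + 0.73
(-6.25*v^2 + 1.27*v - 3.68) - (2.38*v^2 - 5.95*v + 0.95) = -8.63*v^2 + 7.22*v - 4.63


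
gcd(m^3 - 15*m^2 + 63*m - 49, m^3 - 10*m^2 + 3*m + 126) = m - 7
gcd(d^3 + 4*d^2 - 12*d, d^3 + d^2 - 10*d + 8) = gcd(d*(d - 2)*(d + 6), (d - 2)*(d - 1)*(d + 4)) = d - 2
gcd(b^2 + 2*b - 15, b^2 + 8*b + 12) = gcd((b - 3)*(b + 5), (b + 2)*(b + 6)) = 1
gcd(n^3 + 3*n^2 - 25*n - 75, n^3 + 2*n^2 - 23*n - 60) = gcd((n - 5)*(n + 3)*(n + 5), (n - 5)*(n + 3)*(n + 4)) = n^2 - 2*n - 15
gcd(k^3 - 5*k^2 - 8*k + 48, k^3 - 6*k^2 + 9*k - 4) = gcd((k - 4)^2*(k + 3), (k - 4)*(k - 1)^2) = k - 4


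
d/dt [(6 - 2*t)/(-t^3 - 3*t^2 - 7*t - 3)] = 4*(-t^3 + 3*t^2 + 9*t + 12)/(t^6 + 6*t^5 + 23*t^4 + 48*t^3 + 67*t^2 + 42*t + 9)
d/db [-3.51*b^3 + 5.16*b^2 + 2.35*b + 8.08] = -10.53*b^2 + 10.32*b + 2.35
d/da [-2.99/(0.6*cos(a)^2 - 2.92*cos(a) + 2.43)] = (8.7308 - 3.588*cos(a))*sin(a)/(0.6*cos(a)^2 - 2.92*cos(a) + 2.43)^2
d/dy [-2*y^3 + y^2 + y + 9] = -6*y^2 + 2*y + 1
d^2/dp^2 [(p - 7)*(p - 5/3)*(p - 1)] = 6*p - 58/3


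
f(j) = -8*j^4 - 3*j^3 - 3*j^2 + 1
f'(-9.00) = 22653.00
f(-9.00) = -50543.00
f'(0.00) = 0.00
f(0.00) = 1.00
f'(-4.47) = 2705.06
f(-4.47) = -2984.89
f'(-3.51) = 1293.97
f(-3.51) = -1120.51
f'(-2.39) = 399.79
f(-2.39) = -236.21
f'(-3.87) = 1743.17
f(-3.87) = -1664.51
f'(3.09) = -1048.59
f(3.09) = -845.48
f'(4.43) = -2985.23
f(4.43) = -3399.78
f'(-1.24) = 54.61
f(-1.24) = -16.81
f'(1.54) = -147.46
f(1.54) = -62.07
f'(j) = -32*j^3 - 9*j^2 - 6*j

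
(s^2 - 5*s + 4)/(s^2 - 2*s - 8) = (s - 1)/(s + 2)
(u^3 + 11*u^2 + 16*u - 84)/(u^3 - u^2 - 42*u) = (u^2 + 5*u - 14)/(u*(u - 7))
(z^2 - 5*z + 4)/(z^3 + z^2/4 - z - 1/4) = 4*(z - 4)/(4*z^2 + 5*z + 1)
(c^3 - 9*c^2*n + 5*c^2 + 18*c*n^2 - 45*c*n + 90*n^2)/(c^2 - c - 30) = (c^2 - 9*c*n + 18*n^2)/(c - 6)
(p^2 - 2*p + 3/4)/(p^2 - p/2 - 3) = (-4*p^2 + 8*p - 3)/(2*(-2*p^2 + p + 6))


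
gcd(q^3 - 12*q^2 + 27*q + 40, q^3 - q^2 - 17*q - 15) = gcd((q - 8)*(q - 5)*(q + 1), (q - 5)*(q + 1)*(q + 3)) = q^2 - 4*q - 5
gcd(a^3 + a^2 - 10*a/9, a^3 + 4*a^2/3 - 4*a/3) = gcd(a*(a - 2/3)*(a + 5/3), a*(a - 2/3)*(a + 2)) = a^2 - 2*a/3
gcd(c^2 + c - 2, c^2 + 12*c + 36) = 1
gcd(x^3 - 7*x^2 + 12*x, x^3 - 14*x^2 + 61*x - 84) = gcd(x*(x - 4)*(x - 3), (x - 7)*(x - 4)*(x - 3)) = x^2 - 7*x + 12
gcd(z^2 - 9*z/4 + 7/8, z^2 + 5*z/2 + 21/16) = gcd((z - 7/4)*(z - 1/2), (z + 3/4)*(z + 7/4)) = 1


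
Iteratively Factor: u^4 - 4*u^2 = (u - 2)*(u^3 + 2*u^2) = (u - 2)*(u + 2)*(u^2) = u*(u - 2)*(u + 2)*(u)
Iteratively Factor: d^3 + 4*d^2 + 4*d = (d)*(d^2 + 4*d + 4) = d*(d + 2)*(d + 2)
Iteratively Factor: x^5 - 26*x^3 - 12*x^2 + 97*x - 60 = (x + 3)*(x^4 - 3*x^3 - 17*x^2 + 39*x - 20) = (x - 5)*(x + 3)*(x^3 + 2*x^2 - 7*x + 4) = (x - 5)*(x - 1)*(x + 3)*(x^2 + 3*x - 4) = (x - 5)*(x - 1)*(x + 3)*(x + 4)*(x - 1)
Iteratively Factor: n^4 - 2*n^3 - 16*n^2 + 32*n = (n - 4)*(n^3 + 2*n^2 - 8*n) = (n - 4)*(n + 4)*(n^2 - 2*n) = (n - 4)*(n - 2)*(n + 4)*(n)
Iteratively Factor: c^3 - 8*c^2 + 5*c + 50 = (c - 5)*(c^2 - 3*c - 10) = (c - 5)^2*(c + 2)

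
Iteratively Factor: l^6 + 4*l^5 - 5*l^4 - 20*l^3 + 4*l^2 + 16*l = (l)*(l^5 + 4*l^4 - 5*l^3 - 20*l^2 + 4*l + 16) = l*(l + 1)*(l^4 + 3*l^3 - 8*l^2 - 12*l + 16) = l*(l + 1)*(l + 2)*(l^3 + l^2 - 10*l + 8) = l*(l + 1)*(l + 2)*(l + 4)*(l^2 - 3*l + 2) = l*(l - 1)*(l + 1)*(l + 2)*(l + 4)*(l - 2)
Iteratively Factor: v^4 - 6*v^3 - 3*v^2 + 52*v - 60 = (v - 2)*(v^3 - 4*v^2 - 11*v + 30) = (v - 5)*(v - 2)*(v^2 + v - 6) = (v - 5)*(v - 2)^2*(v + 3)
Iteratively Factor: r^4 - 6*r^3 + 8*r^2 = (r)*(r^3 - 6*r^2 + 8*r) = r^2*(r^2 - 6*r + 8) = r^2*(r - 2)*(r - 4)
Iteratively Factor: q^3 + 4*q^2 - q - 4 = (q - 1)*(q^2 + 5*q + 4) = (q - 1)*(q + 1)*(q + 4)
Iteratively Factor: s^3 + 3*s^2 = (s + 3)*(s^2) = s*(s + 3)*(s)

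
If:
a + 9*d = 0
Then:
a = -9*d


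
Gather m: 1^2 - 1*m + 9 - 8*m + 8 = 18 - 9*m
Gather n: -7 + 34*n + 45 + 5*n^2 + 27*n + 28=5*n^2 + 61*n + 66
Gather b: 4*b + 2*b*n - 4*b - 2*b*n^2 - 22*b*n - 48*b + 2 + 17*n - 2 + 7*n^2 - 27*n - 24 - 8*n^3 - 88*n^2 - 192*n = b*(-2*n^2 - 20*n - 48) - 8*n^3 - 81*n^2 - 202*n - 24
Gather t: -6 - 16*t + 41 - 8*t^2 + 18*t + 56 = -8*t^2 + 2*t + 91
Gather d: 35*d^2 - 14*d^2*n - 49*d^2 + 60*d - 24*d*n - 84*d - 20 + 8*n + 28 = d^2*(-14*n - 14) + d*(-24*n - 24) + 8*n + 8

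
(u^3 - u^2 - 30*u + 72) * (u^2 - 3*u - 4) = u^5 - 4*u^4 - 31*u^3 + 166*u^2 - 96*u - 288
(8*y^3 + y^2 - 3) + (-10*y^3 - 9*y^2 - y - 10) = -2*y^3 - 8*y^2 - y - 13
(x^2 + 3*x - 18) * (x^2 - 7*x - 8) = x^4 - 4*x^3 - 47*x^2 + 102*x + 144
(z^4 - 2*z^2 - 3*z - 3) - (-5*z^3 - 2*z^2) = z^4 + 5*z^3 - 3*z - 3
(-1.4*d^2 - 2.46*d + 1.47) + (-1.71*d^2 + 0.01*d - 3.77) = -3.11*d^2 - 2.45*d - 2.3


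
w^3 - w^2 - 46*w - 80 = (w - 8)*(w + 2)*(w + 5)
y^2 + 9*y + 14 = (y + 2)*(y + 7)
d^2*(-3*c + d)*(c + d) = -3*c^2*d^2 - 2*c*d^3 + d^4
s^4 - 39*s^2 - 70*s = s*(s - 7)*(s + 2)*(s + 5)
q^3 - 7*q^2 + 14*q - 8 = (q - 4)*(q - 2)*(q - 1)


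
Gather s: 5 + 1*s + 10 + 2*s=3*s + 15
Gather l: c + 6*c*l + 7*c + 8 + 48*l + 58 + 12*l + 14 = 8*c + l*(6*c + 60) + 80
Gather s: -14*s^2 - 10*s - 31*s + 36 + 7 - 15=-14*s^2 - 41*s + 28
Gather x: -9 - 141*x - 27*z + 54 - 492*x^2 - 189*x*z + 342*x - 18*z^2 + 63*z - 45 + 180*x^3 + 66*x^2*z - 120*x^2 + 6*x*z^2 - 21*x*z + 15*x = 180*x^3 + x^2*(66*z - 612) + x*(6*z^2 - 210*z + 216) - 18*z^2 + 36*z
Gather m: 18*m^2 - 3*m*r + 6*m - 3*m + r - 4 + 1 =18*m^2 + m*(3 - 3*r) + r - 3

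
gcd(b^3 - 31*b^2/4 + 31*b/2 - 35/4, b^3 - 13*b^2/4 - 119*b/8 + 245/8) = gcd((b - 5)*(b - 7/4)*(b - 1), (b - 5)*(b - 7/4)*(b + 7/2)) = b^2 - 27*b/4 + 35/4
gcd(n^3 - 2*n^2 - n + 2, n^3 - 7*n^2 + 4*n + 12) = n^2 - n - 2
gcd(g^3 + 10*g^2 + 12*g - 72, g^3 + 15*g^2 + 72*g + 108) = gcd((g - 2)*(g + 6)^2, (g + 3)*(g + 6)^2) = g^2 + 12*g + 36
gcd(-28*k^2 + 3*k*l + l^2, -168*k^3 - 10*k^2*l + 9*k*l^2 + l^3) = 28*k^2 - 3*k*l - l^2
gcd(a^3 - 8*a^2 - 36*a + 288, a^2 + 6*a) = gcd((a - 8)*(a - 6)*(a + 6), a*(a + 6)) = a + 6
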